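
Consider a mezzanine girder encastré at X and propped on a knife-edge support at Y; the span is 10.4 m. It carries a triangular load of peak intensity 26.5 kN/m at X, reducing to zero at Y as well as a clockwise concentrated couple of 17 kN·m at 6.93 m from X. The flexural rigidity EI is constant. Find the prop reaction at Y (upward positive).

R_Y = 29.74 kN

Remove the prop at Y; the released (primary) structure is a cantilever built in at X.
Deflection at Y on the released cantilever, summing each load's contribution:
  triangular load, peak 26.5 at the fixed end: w₀L⁴/(30EI) = 10334/EI
  clockwise couple 17 at a = 6.93: M₀a(2L − a)/(2EI) = 817/EI
  δ_0 = 11151/EI
Flexibility coefficient — unit upward force at Y: δ_{YY} = L³/(3EI) = 375/EI.
Compatibility at Y: δ_0 − R_Y·δ_{YY} = 0, so R_Y = 11151/375 = 29.74 kN.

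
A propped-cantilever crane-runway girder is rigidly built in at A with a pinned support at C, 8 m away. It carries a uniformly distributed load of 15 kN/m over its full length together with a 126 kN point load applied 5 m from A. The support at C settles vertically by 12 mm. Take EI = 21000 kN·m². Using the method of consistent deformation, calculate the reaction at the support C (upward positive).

R_C = 102 kN

Choose R_C as the redundant. The primary structure is the cantilever fixed at A.
Free-end deflection of the primary structure under the applied loading (downward +):
  UDL 15: wL⁴/(8EI) = 7680/EI
  point load 126 at a = 5: Pa²(3L − a)/(6EI) = 9975/EI
  δ_0 = 17655/EI
Flexibility coefficient — unit upward force at C: δ_{CC} = L³/(3EI) = 170.7/EI.
With EI = 21000 kN·m²: δ_0 = 0.84071 m and δ_{CC} = 0.008127 m/kN.
Compatibility — the beam at C must follow the support down by 0.012 m: δ_0 − R_C·δ_{CC} = 0.012, so R_C = (0.84071 − 0.012)/0.008127 = 102 kN.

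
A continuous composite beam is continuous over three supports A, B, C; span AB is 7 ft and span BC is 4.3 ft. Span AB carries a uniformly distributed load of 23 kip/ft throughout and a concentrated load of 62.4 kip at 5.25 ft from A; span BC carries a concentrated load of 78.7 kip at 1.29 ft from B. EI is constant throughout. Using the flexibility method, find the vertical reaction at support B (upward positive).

Insert a hinge at B; M_B is the redundant, and each span becomes simply supported.
End slopes at the hinge B, treating each span as simply supported:
  span AB: UDL 23: wL³/(24EI) = 328.7/EI
  span AB: point load 62.4 at a = 5.25: Pab(L + a)/(6LEI) = 167.2/EI
  span BC: point load 78.7 at a = 1.29: Pab(L + b)/(6LEI) = 86.58/EI
  relative rotation θ_0 = (495.9 + 86.58)/EI = 582.5/EI
A unit hogging moment at B produces rotation L₁/(3EI) + L₂/(3EI) = 3.767/EI.
Compatibility: M_B·(L₁+L₂)/(3EI) = θ_0, giving M_B = 154.6 kip·ft (hogging).
Span AB, ΣM about A with M_B applied at B: R_B^{AB}·7 = 891.1 + 154.6, so R_B^{AB} = 149.4 kip and R_A = 223.4 − 149.4 = 74.01 kip.
Span BC, ΣM about C: R_B^{BC}·4.3 = 236.9 + 154.6, so R_B^{BC} = 91.05 kip and R_C = 78.7 − 91.05 = -12.35 kip.
R_B = 149.4 + 91.05 = 240.4 kip.

R_B = 240.4 kip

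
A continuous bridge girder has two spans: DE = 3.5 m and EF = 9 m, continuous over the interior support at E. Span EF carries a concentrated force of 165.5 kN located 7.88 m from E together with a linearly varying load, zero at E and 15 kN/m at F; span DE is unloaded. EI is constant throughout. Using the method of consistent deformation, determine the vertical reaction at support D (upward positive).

R_D = -33.35 kN

Insert a hinge at E; M_E is the redundant, and each span becomes simply supported.
Discontinuity in slope at E on the released structure — sum the simple-span end rotations:
  span EF: point load 165.5 at a = 7.88: Pab(L + b)/(6LEI) = 273.7/EI
  span EF: triangular load, peak 15: 7w₀L³/(360EI) = 212.6/EI
  relative rotation θ_0 = (0 + 486.4)/EI = 486.4/EI
A unit hogging moment at E produces rotation L₁/(3EI) + L₂/(3EI) = 4.167/EI.
Compatibility: M_E·(L₁+L₂)/(3EI) = θ_0, giving M_E = 116.7 kN·m (hogging).
Span DE, ΣM about D with M_E applied at E: R_E^{DE}·3.5 = 0 + 116.7, so R_E^{DE} = 33.35 kN and R_D = 0 − 33.35 = -33.35 kN.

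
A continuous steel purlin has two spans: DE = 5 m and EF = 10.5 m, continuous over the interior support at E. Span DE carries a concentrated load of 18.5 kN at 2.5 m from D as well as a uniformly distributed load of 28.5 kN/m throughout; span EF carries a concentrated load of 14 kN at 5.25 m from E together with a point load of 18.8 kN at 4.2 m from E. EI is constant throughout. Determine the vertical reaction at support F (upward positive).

Release continuity at E by inserting a hinge; the redundant is the internal moment M_E. The primary structure is two simply-supported spans DE and EF.
End slopes at the hinge E, treating each span as simply supported:
  span DE: point load 18.5 at a = 2.5: Pab(L + a)/(6LEI) = 28.91/EI
  span DE: UDL 28.5: wL³/(24EI) = 148.4/EI
  span EF: point load 14 at a = 5.25: Pab(L + b)/(6LEI) = 96.47/EI
  span EF: point load 18.8 at a = 4.2: Pab(L + b)/(6LEI) = 132.7/EI
  relative rotation θ_0 = (177.3 + 229.1)/EI = 406.5/EI
A unit hogging moment at E produces rotation L₁/(3EI) + L₂/(3EI) = 5.167/EI.
Slope continuity at E: θ_0 = M_E·5.167/EI, so M_E = 406.5/5.167 = 78.67 kN·m (hogging).
Span EF, ΣM about F: R_E^{EF}·10.5 = 191.9 + 78.67, so R_E^{EF} = 25.77 kN and R_F = 32.8 − 25.77 = 7.028 kN.

R_F = 7.028 kN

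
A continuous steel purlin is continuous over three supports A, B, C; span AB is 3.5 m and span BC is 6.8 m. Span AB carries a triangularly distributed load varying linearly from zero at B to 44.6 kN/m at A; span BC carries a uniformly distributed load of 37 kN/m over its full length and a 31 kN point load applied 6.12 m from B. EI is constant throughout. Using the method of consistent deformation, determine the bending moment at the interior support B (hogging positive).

M_B = 158.9 kN·m

Release continuity at B by inserting a hinge; the redundant is the internal moment M_B. The primary structure is two simply-supported spans AB and BC.
Discontinuity in slope at B on the released structure — sum the simple-span end rotations:
  span AB: triangular load, peak 44.6: 7w₀L³/(360EI) = 37.18/EI
  span BC: UDL 37: wL³/(24EI) = 484.7/EI
  span BC: point load 31 at a = 6.12: Pab(L + b)/(6LEI) = 23.65/EI
  relative rotation θ_0 = (37.18 + 508.4)/EI = 545.6/EI
A unit hogging moment at B produces rotation L₁/(3EI) + L₂/(3EI) = 3.433/EI.
Compatibility: M_B·(L₁+L₂)/(3EI) = θ_0, giving M_B = 158.9 kN·m (hogging).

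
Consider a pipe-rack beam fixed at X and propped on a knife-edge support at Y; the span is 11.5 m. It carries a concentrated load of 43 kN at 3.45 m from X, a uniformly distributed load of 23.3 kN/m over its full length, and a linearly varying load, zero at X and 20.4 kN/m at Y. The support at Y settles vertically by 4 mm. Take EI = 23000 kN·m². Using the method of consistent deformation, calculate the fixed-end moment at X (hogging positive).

M_X = 632.9 kN·m

Choose R_Y as the redundant. The primary structure is the cantilever fixed at X.
Deflection at Y on the released cantilever, summing each load's contribution:
  point load 43 at a = 3.45: Pa²(3L − a)/(6EI) = 2649/EI
  UDL 23.3: wL⁴/(8EI) = 50940/EI
  triangular load, peak 20.4 at the free end: 11w₀L⁴/(120EI) = 32706/EI
  δ_0 = 86295/EI
Tip deflection under a unit load at Y: L³/(3EI) = 507/EI.
With EI = 23000 kN·m²: δ_0 = 3.7519 m and δ_{YY} = 0.022042 m/kN.
Compatibility — the beam at Y must follow the support down by 0.004 m: δ_0 − R_Y·δ_{YY} = 0.004, so R_Y = (3.7519 − 0.004)/0.022042 = 170 kN.
Moment equilibrium about X: M_X = Σ(load moments about X) − R_Y·L = 2588 − 170×11.5 = 632.9 kN·m.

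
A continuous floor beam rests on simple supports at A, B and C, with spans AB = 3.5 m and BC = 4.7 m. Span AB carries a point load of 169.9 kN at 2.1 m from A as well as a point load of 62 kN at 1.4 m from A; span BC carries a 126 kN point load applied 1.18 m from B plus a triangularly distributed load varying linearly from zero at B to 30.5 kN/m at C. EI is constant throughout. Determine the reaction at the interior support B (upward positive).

R_B = 316.1 kN

Insert a hinge at B; M_B is the redundant, and each span becomes simply supported.
End slopes at the hinge B, treating each span as simply supported:
  span AB: point load 169.9 at a = 2.1: Pab(L + a)/(6LEI) = 133.2/EI
  span AB: point load 62 at a = 1.4: Pab(L + a)/(6LEI) = 42.53/EI
  span BC: point load 126 at a = 1.18: Pab(L + b)/(6LEI) = 152.6/EI
  span BC: triangular load, peak 30.5: 7w₀L³/(360EI) = 61.57/EI
  relative rotation θ_0 = (175.7 + 214.1)/EI = 389.9/EI
A unit hogging moment at B produces rotation L₁/(3EI) + L₂/(3EI) = 2.733/EI.
Compatibility: M_B·(L₁+L₂)/(3EI) = θ_0, giving M_B = 142.6 kN·m (hogging).
Span AB, ΣM about A with M_B applied at B: R_B^{AB}·3.5 = 443.6 + 142.6, so R_B^{AB} = 167.5 kN and R_A = 231.9 − 167.5 = 64.41 kN.
Span BC, ΣM about C: R_B^{BC}·4.7 = 555.8 + 142.6, so R_B^{BC} = 148.6 kN and R_C = 197.7 − 148.6 = 49.07 kN.
R_B = 167.5 + 148.6 = 316.1 kN.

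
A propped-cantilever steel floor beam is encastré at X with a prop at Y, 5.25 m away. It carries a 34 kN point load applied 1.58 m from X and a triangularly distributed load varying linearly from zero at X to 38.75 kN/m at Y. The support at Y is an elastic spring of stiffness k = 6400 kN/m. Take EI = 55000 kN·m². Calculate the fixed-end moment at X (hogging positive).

Choose R_Y as the redundant. The primary structure is the cantilever fixed at X.
Primary-structure tip deflection at Y by superposition:
  point load 34 at a = 1.58: Pa²(3L − a)/(6EI) = 200.5/EI
  triangular load, peak 38.75 at the free end: 11w₀L⁴/(120EI) = 2698/EI
  δ_0 = 2899/EI
Tip deflection under a unit load at Y: L³/(3EI) = 48.23/EI.
With EI = 55000 kN·m²: δ_0 = 0.052708 m and δ_{YY} = 0.000877 m/kN.
Compatibility — the spring shortens by R_Y/k under the reaction it provides: δ_0 − R_Y·δ_{YY} = R_Y/k. With 1/k = 0.000156 m/kN, R_Y = δ_0 / (δ_{YY} + 1/k) = 0.052708 / (0.000877 + 0.000156) = 51.01 kN.
Moment equilibrium about X: M_X = Σ(load moments about X) − R_Y·L = 409.7 − 51.01×5.25 = 141.9 kN·m.

M_X = 141.9 kN·m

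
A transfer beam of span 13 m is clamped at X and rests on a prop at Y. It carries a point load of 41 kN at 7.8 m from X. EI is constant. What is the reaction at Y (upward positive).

Release the roller at Y. Primary structure: cantilever fixed at X.
Primary-structure tip deflection at Y by superposition:
  point load 41 at a = 7.8: Pa²(3L − a)/(6EI) = 12971/EI
Tip deflection under a unit load at Y: L³/(3EI) = 732.3/EI.
Compatibility at Y: δ_0 − R_Y·δ_{YY} = 0, so R_Y = 12971/732.3 = 17.71 kN.

R_Y = 17.71 kN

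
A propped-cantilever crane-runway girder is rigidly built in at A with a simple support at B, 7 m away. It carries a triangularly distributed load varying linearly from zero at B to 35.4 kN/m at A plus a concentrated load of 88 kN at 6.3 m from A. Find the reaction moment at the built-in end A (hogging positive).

M_A = 146.1 kN·m

Take the reaction at B as the redundant and release it; the primary structure is a cantilever fixed at A.
Free-end deflection of the primary structure under the applied loading (downward +):
  triangular load, peak 35.4 at the fixed end: w₀L⁴/(30EI) = 2833/EI
  point load 88 at a = 6.3: Pa²(3L − a)/(6EI) = 8557/EI
  δ_0 = 11390/EI
Flexibility coefficient — unit upward force at B: δ_{BB} = L³/(3EI) = 114.3/EI.
The prop prevents deflection at B: R_B = δ_0/δ_{BB} = 11390/114.3 = 99.62 kN.
Moment equilibrium about A: M_A = Σ(load moments about A) − R_B·L = 843.5 − 99.62×7 = 146.1 kN·m.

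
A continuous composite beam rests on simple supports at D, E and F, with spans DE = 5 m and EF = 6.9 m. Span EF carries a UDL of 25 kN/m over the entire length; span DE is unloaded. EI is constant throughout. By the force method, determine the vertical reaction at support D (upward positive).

Insert a hinge at E; M_E is the redundant, and each span becomes simply supported.
End slopes at the hinge E, treating each span as simply supported:
  span EF: UDL 25: wL³/(24EI) = 342.2/EI
  relative rotation θ_0 = (0 + 342.2)/EI = 342.2/EI
A unit hogging moment at E produces rotation L₁/(3EI) + L₂/(3EI) = 3.967/EI.
Compatibility: M_E·(L₁+L₂)/(3EI) = θ_0, giving M_E = 86.27 kN·m (hogging).
Span DE, ΣM about D with M_E applied at E: R_E^{DE}·5 = 0 + 86.27, so R_E^{DE} = 17.25 kN and R_D = 0 − 17.25 = -17.25 kN.

R_D = -17.25 kN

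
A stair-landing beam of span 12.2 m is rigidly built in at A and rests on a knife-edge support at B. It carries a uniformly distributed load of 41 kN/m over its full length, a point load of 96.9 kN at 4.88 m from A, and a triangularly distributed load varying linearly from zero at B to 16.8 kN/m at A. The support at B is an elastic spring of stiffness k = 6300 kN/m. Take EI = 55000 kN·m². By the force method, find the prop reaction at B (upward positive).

R_B = 225 kN

Remove the prop at B; the released (primary) structure is a cantilever built in at A.
Free-end deflection of the primary structure under the applied loading (downward +):
  UDL 41: wL⁴/(8EI) = 113536/EI
  point load 96.9 at a = 4.88: Pa²(3L − a)/(6EI) = 12200/EI
  triangular load, peak 16.8 at the fixed end: w₀L⁴/(30EI) = 12406/EI
  δ_0 = 138141/EI
Tip deflection under a unit load at B: L³/(3EI) = 605.3/EI.
With EI = 55000 kN·m²: δ_0 = 2.5117 m and δ_{BB} = 0.011005 m/kN.
Compatibility — the spring shortens by R_B/k under the reaction it provides: δ_0 − R_B·δ_{BB} = R_B/k. With 1/k = 0.000159 m/kN, R_B = δ_0 / (δ_{BB} + 1/k) = 2.5117 / (0.011005 + 0.000159) = 225 kN.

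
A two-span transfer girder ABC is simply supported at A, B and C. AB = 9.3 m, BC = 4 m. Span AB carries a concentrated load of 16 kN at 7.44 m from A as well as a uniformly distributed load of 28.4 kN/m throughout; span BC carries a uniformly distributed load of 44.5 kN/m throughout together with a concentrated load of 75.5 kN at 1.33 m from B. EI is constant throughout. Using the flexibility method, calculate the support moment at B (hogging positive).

M_B = 273.3 kN·m

Take M_B as the redundant. Released structure: two simple spans AB and BC with a hinge at B.
Discontinuity in slope at B on the released structure — sum the simple-span end rotations:
  span AB: point load 16 at a = 7.44: Pab(L + a)/(6LEI) = 66.42/EI
  span AB: UDL 28.4: wL³/(24EI) = 951.8/EI
  span BC: UDL 44.5: wL³/(24EI) = 118.7/EI
  span BC: point load 75.5 at a = 1.33: Pab(L + b)/(6LEI) = 74.51/EI
  relative rotation θ_0 = (1018 + 193.2)/EI = 1211/EI
A unit hogging moment at B produces rotation L₁/(3EI) + L₂/(3EI) = 4.433/EI.
Compatibility: M_B·(L₁+L₂)/(3EI) = θ_0, giving M_B = 273.3 kN·m (hogging).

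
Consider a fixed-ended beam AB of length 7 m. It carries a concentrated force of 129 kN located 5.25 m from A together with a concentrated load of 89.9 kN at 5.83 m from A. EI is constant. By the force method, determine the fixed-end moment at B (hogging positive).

Take the two fixed-end moments M_A, M_B as redundants; the released structure is the simple span AB.
Simple-span end rotations at A and B under the given loads:
  at A: point load 129 at a = 5.25: Pab(L + b)/(6LEI) = 246.9/EI
  at B: point load 129 at a = 5.25: Pab(L + a)/(6LEI) = 345.7/EI
  at A: point load 89.9 at a = 5.83: Pab(L + b)/(6LEI) = 119.3/EI
  at B: point load 89.9 at a = 5.83: Pab(L + a)/(6LEI) = 187.3/EI
  θ_A0 = 366.2/EI,  θ_B0 = 533/EI
Flexibility coefficients: a unit moment at one end gives L/(3EI) there and L/(6EI) at the far end, so f₁₁ = f₂₂ = 2.333/EI and f₁₂ = f₂₁ = 1.167/EI.
Compatibility — zero rotation at each built-in end:
  2.333 M_A + 1.167 M_B = 366.2
  1.167 M_A + 2.333 M_B = 533
Solving the pair gives M_A = 56.97 kN·m and M_B = 199.9 kN·m (hogging).

M_B = 199.9 kN·m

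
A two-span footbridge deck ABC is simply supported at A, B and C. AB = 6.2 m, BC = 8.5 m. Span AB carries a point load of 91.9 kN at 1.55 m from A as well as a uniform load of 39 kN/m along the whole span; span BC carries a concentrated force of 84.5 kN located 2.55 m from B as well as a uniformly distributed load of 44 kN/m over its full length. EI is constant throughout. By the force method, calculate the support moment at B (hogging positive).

M_B = 411.1 kN·m

Take M_B as the redundant. Released structure: two simple spans AB and BC with a hinge at B.
End slopes at the hinge B, treating each span as simply supported:
  span AB: point load 91.9 at a = 1.55: Pab(L + a)/(6LEI) = 138/EI
  span AB: UDL 39: wL³/(24EI) = 387.3/EI
  span BC: point load 84.5 at a = 2.55: Pab(L + b)/(6LEI) = 363.3/EI
  span BC: UDL 44: wL³/(24EI) = 1126/EI
  relative rotation θ_0 = (525.3 + 1489)/EI = 2014/EI
A unit hogging moment at B produces rotation L₁/(3EI) + L₂/(3EI) = 4.9/EI.
Slope continuity at B: θ_0 = M_B·4.9/EI, so M_B = 2014/4.9 = 411.1 kN·m (hogging).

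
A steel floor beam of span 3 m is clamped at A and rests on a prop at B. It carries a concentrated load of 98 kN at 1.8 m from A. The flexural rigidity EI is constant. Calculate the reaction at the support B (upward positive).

R_B = 42.34 kN

Take the reaction at B as the redundant and release it; the primary structure is a cantilever fixed at A.
Free-end deflection of the primary structure under the applied loading (downward +):
  point load 98 at a = 1.8: Pa²(3L − a)/(6EI) = 381/EI
Tip deflection under a unit load at B: L³/(3EI) = 9/EI.
The prop prevents deflection at B: R_B = δ_0/δ_{BB} = 381/9 = 42.34 kN.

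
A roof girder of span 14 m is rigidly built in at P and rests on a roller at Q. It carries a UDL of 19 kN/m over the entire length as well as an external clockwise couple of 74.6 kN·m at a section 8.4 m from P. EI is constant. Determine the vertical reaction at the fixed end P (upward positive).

R_P = 159.5 kN

Take the reaction at Q as the redundant and release it; the primary structure is a cantilever fixed at P.
Downward deflection at the released point Q due to the loads:
  UDL 19: wL⁴/(8EI) = 91238/EI
  clockwise couple 74.6 at a = 8.4: M₀a(2L − a)/(2EI) = 6141/EI
  δ_0 = 97379/EI
Tip deflection under a unit load at Q: L³/(3EI) = 914.7/EI.
The prop prevents deflection at Q: R_Q = δ_0/δ_{QQ} = 97379/914.7 = 106.5 kN.
Vertical equilibrium: R_P = ΣP − R_Q = 266 − 106.5 = 159.5 kN.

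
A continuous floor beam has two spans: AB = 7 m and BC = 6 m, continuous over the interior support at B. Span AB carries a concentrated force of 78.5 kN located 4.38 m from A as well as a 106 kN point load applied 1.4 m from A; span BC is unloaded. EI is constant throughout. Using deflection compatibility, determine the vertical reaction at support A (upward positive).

R_A = 100.7 kN

Insert a hinge at B; M_B is the redundant, and each span becomes simply supported.
End slopes at the hinge B, treating each span as simply supported:
  span AB: point load 78.5 at a = 4.38: Pab(L + a)/(6LEI) = 244.1/EI
  span AB: point load 106 at a = 1.4: Pab(L + a)/(6LEI) = 166.2/EI
  relative rotation θ_0 = (410.3 + 0)/EI = 410.3/EI
A unit hogging moment at B produces rotation L₁/(3EI) + L₂/(3EI) = 4.333/EI.
Slope continuity at B: θ_0 = M_B·4.333/EI, so M_B = 410.3/4.333 = 94.68 kN·m (hogging).
Span AB, ΣM about A with M_B applied at B: R_B^{AB}·7 = 492.2 + 94.68, so R_B^{AB} = 83.84 kN and R_A = 184.5 − 83.84 = 100.7 kN.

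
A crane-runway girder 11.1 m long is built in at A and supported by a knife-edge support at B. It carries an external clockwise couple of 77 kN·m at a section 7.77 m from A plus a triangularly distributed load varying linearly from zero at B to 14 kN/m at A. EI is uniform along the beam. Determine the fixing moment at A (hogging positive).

M_A = 86.89 kN·m

Choose R_B as the redundant. The primary structure is the cantilever fixed at A.
Primary-structure tip deflection at B by superposition:
  clockwise couple 77 at a = 7.77: M₀a(2L − a)/(2EI) = 4317/EI
  triangular load, peak 14 at the fixed end: w₀L⁴/(30EI) = 7084/EI
  δ_0 = 11401/EI
Tip deflection under a unit load at B: L³/(3EI) = 455.9/EI.
Compatibility at B: δ_0 − R_B·δ_{BB} = 0, so R_B = 11401/455.9 = 25.01 kN.
Moment equilibrium about A: M_A = Σ(load moments about A) − R_B·L = 364.5 − 25.01×11.1 = 86.89 kN·m.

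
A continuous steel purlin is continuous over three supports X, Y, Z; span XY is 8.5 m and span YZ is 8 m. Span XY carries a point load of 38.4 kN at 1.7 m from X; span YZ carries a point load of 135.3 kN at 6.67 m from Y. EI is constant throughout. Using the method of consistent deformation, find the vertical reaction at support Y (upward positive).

Insert a hinge at Y; M_Y is the redundant, and each span becomes simply supported.
Rotations at Y on the released spans (each span's end-slope, ×1/EI):
  span XY: point load 38.4 at a = 1.7: Pab(L + a)/(6LEI) = 88.78/EI
  span YZ: point load 135.3 at a = 6.67: Pab(L + b)/(6LEI) = 233.3/EI
  relative rotation θ_0 = (88.78 + 233.3)/EI = 322.1/EI
A unit hogging moment at Y produces rotation L₁/(3EI) + L₂/(3EI) = 5.5/EI.
Compatibility: M_Y·(L₁+L₂)/(3EI) = θ_0, giving M_Y = 58.56 kN·m (hogging).
Span XY, ΣM about X with M_Y applied at Y: R_Y^{XY}·8.5 = 65.28 + 58.56, so R_Y^{XY} = 14.57 kN and R_X = 38.4 − 14.57 = 23.83 kN.
Span YZ, ΣM about Z: R_Y^{YZ}·8 = 179.9 + 58.56, so R_Y^{YZ} = 29.81 kN and R_Z = 135.3 − 29.81 = 105.5 kN.
R_Y = 14.57 + 29.81 = 44.38 kN.

R_Y = 44.38 kN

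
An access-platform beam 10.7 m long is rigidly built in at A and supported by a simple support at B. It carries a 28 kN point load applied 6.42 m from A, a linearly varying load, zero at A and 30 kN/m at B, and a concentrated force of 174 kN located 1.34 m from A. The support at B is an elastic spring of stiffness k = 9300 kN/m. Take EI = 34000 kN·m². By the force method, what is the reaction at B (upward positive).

Take the reaction at B as the redundant and release it; the primary structure is a cantilever fixed at A.
Deflection at B on the released cantilever, summing each load's contribution:
  point load 28 at a = 6.42: Pa²(3L − a)/(6EI) = 4939/EI
  triangular load, peak 30 at the free end: 11w₀L⁴/(120EI) = 36047/EI
  point load 174 at a = 1.34: Pa²(3L − a)/(6EI) = 1602/EI
  δ_0 = 42588/EI
Flexibility coefficient — unit upward force at B: δ_{BB} = L³/(3EI) = 408.3/EI.
With EI = 34000 kN·m²: δ_0 = 1.2526 m and δ_{BB} = 0.01201 m/kN.
Compatibility — the spring shortens by R_B/k under the reaction it provides: δ_0 − R_B·δ_{BB} = R_B/k. With 1/k = 0.000108 m/kN, R_B = δ_0 / (δ_{BB} + 1/k) = 1.2526 / (0.01201 + 0.000108) = 103.4 kN.

R_B = 103.4 kN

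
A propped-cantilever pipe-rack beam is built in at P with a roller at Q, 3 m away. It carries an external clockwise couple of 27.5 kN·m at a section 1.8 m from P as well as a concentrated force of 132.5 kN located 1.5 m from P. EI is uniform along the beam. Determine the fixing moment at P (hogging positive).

Choose R_Q as the redundant. The primary structure is the cantilever fixed at P.
Primary-structure tip deflection at Q by superposition:
  clockwise couple 27.5 at a = 1.8: M₀a(2L − a)/(2EI) = 104/EI
  point load 132.5 at a = 1.5: Pa²(3L − a)/(6EI) = 372.7/EI
  δ_0 = 476.6/EI
Flexibility coefficient — unit upward force at Q: δ_{QQ} = L³/(3EI) = 9/EI.
The prop prevents deflection at Q: R_Q = δ_0/δ_{QQ} = 476.6/9 = 52.96 kN.
Moment equilibrium about P: M_P = Σ(load moments about P) − R_Q·L = 226.2 − 52.96×3 = 67.38 kN·m.

M_P = 67.38 kN·m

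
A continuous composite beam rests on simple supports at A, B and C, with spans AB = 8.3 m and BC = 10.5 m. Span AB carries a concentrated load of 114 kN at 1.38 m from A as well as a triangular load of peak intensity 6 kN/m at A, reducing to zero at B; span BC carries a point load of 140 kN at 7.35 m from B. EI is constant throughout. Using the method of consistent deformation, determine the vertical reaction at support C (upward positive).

Insert a hinge at B; M_B is the redundant, and each span becomes simply supported.
End slopes at the hinge B, treating each span as simply supported:
  span AB: point load 114 at a = 1.38: Pab(L + a)/(6LEI) = 211.6/EI
  span AB: triangular load, peak 6: 7w₀L³/(360EI) = 66.71/EI
  span BC: point load 140 at a = 7.35: Pab(L + b)/(6LEI) = 702.3/EI
  relative rotation θ_0 = (278.3 + 702.3)/EI = 980.6/EI
A unit hogging moment at B produces rotation L₁/(3EI) + L₂/(3EI) = 6.267/EI.
Slope continuity at B: θ_0 = M_B·6.267/EI, so M_B = 980.6/6.267 = 156.5 kN·m (hogging).
Span BC, ΣM about C: R_B^{BC}·10.5 = 441 + 156.5, so R_B^{BC} = 56.9 kN and R_C = 140 − 56.9 = 83.1 kN.

R_C = 83.1 kN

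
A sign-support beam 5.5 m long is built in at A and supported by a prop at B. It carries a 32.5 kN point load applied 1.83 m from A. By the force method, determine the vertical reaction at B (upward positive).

Take the reaction at B as the redundant and release it; the primary structure is a cantilever fixed at A.
Downward deflection at the released point B due to the loads:
  point load 32.5 at a = 1.83: Pa²(3L − a)/(6EI) = 266.1/EI
Flexibility coefficient — unit upward force at B: δ_{BB} = L³/(3EI) = 55.46/EI.
Compatibility at B: δ_0 − R_B·δ_{BB} = 0, so R_B = 266.1/55.46 = 4.798 kN.

R_B = 4.798 kN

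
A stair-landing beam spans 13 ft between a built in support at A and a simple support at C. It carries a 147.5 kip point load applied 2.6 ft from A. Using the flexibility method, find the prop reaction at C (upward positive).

R_C = 8.26 kip

Release the roller at C. Primary structure: cantilever fixed at A.
Free-end deflection of the primary structure under the applied loading (downward +):
  point load 147.5 at a = 2.6: Pa²(3L − a)/(6EI) = 6049/EI
Flexibility coefficient — unit upward force at C: δ_{CC} = L³/(3EI) = 732.3/EI.
The prop prevents deflection at C: R_C = δ_0/δ_{CC} = 6049/732.3 = 8.26 kip.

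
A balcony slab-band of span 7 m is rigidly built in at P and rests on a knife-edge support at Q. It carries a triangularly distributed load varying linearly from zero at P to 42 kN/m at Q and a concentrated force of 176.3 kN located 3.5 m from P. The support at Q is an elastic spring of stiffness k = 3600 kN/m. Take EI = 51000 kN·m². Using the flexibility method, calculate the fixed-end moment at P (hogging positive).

M_P = 456.4 kN·m

Remove the prop at Q; the released (primary) structure is a cantilever built in at P.
Primary-structure tip deflection at Q by superposition:
  triangular load, peak 42 at the free end: 11w₀L⁴/(120EI) = 9244/EI
  point load 176.3 at a = 3.5: Pa²(3L − a)/(6EI) = 6299/EI
  δ_0 = 15543/EI
Flexibility coefficient — unit upward force at Q: δ_{QQ} = L³/(3EI) = 114.3/EI.
With EI = 51000 kN·m²: δ_0 = 0.30476 m and δ_{QQ} = 0.002242 m/kN.
Compatibility — the spring shortens by R_Q/k under the reaction it provides: δ_0 − R_Q·δ_{QQ} = R_Q/k. With 1/k = 0.000278 m/kN, R_Q = δ_0 / (δ_{QQ} + 1/k) = 0.30476 / (0.002242 + 0.000278) = 121 kN.
Moment equilibrium about P: M_P = Σ(load moments about P) − R_Q·L = 1303 − 121×7 = 456.4 kN·m.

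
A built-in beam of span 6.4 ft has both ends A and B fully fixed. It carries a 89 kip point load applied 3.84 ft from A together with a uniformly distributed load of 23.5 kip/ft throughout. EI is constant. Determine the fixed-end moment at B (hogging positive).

Release both end moments; the primary structure is a simply-supported span AB with redundants M_A and M_B.
On the primary (simply-supported) span, the end slopes from the loading are:
  at A: point load 89 at a = 3.84: Pab(L + b)/(6LEI) = 204.1/EI
  at B: point load 89 at a = 3.84: Pab(L + a)/(6LEI) = 233.3/EI
  at A: UDL 23.5: wL³/(24EI) = 256.7/EI
  at B: UDL 23.5: wL³/(24EI) = 256.7/EI
  θ_A0 = 460.8/EI,  θ_B0 = 490/EI
Flexibility coefficients: a unit moment at one end gives L/(3EI) there and L/(6EI) at the far end, so f₁₁ = f₂₂ = 2.133/EI and f₁₂ = f₂₁ = 1.067/EI.
Compatibility — zero rotation at each built-in end:
  2.133 M_A + 1.067 M_B = 460.8
  1.067 M_A + 2.133 M_B = 490
Solving the pair gives M_A = 134.9 kip·ft and M_B = 162.2 kip·ft (hogging).

M_B = 162.2 kip·ft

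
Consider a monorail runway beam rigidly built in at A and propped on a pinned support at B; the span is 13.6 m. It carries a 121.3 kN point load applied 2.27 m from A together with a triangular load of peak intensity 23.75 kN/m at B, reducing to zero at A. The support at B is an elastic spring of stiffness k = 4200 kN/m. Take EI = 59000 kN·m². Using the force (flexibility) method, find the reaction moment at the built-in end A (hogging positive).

M_A = 487.5 kN·m

Remove the prop at B; the released (primary) structure is a cantilever built in at A.
Downward deflection at the released point B due to the loads:
  point load 121.3 at a = 2.27: Pa²(3L − a)/(6EI) = 4014/EI
  triangular load, peak 23.75 at the free end: 11w₀L⁴/(120EI) = 74478/EI
  δ_0 = 78492/EI
Flexibility coefficient — unit upward force at B: δ_{BB} = L³/(3EI) = 838.5/EI.
With EI = 59000 kN·m²: δ_0 = 1.3304 m and δ_{BB} = 0.014212 m/kN.
Compatibility — the spring shortens by R_B/k under the reaction it provides: δ_0 − R_B·δ_{BB} = R_B/k. With 1/k = 0.000238 m/kN, R_B = δ_0 / (δ_{BB} + 1/k) = 1.3304 / (0.014212 + 0.000238) = 92.07 kN.
Moment equilibrium about A: M_A = Σ(load moments about A) − R_B·L = 1740 − 92.07×13.6 = 487.5 kN·m.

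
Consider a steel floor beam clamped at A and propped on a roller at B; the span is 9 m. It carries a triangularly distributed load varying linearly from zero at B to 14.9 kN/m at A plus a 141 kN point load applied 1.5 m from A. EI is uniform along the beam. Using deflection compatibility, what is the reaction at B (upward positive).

Remove the prop at B; the released (primary) structure is a cantilever built in at A.
Primary-structure tip deflection at B by superposition:
  triangular load, peak 14.9 at the fixed end: w₀L⁴/(30EI) = 3259/EI
  point load 141 at a = 1.5: Pa²(3L − a)/(6EI) = 1348/EI
  δ_0 = 4607/EI
Tip deflection under a unit load at B: L³/(3EI) = 243/EI.
The prop prevents deflection at B: R_B = δ_0/δ_{BB} = 4607/243 = 18.96 kN.

R_B = 18.96 kN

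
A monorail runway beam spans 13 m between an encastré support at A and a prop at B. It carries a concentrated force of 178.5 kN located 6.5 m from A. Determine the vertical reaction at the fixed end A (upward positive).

R_A = 122.7 kN

Remove the prop at B; the released (primary) structure is a cantilever built in at A.
Free-end deflection of the primary structure under the applied loading (downward +):
  point load 178.5 at a = 6.5: Pa²(3L − a)/(6EI) = 40850/EI
Flexibility coefficient — unit upward force at B: δ_{BB} = L³/(3EI) = 732.3/EI.
Compatibility at B: δ_0 − R_B·δ_{BB} = 0, so R_B = 40850/732.3 = 55.78 kN.
Vertical equilibrium: R_A = ΣP − R_B = 178.5 − 55.78 = 122.7 kN.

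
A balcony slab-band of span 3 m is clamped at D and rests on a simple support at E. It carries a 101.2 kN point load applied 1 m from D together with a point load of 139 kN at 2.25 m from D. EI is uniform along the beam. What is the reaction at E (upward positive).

R_E = 103 kN

Remove the prop at E; the released (primary) structure is a cantilever built in at D.
Free-end deflection of the primary structure under the applied loading (downward +):
  point load 101.2 at a = 1: Pa²(3L − a)/(6EI) = 134.9/EI
  point load 139 at a = 2.25: Pa²(3L − a)/(6EI) = 791.6/EI
  δ_0 = 926.6/EI
Tip deflection under a unit load at E: L³/(3EI) = 9/EI.
Compatibility at E: δ_0 − R_E·δ_{EE} = 0, so R_E = 926.6/9 = 103 kN.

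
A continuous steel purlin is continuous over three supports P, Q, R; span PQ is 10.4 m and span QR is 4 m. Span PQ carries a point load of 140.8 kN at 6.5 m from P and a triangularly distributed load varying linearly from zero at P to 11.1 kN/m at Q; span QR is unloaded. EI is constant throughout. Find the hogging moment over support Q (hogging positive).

M_Q = 259.2 kN·m

Insert a hinge at Q; M_Q is the redundant, and each span becomes simply supported.
End slopes at the hinge Q, treating each span as simply supported:
  span PQ: point load 140.8 at a = 6.5: Pab(L + a)/(6LEI) = 966.7/EI
  span PQ: triangular load, peak 11.1: w₀L³/(45EI) = 277.5/EI
  relative rotation θ_0 = (1244 + 0)/EI = 1244/EI
A unit hogging moment at Q produces rotation L₁/(3EI) + L₂/(3EI) = 4.8/EI.
Compatibility: M_Q·(L₁+L₂)/(3EI) = θ_0, giving M_Q = 259.2 kN·m (hogging).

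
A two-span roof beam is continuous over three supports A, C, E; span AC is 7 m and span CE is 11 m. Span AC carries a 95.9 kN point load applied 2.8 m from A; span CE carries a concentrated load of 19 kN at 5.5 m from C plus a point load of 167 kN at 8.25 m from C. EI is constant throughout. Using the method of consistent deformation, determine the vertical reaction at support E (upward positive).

R_E = 116.6 kN

Release continuity at C by inserting a hinge; the redundant is the internal moment M_C. The primary structure is two simply-supported spans AC and CE.
End slopes at the hinge C, treating each span as simply supported:
  span AC: point load 95.9 at a = 2.8: Pab(L + a)/(6LEI) = 263.1/EI
  span CE: point load 19 at a = 5.5: Pab(L + b)/(6LEI) = 143.7/EI
  span CE: point load 167 at a = 8.25: Pab(L + b)/(6LEI) = 789.3/EI
  relative rotation θ_0 = (263.1 + 933)/EI = 1196/EI
A unit hogging moment at C produces rotation L₁/(3EI) + L₂/(3EI) = 6/EI.
Slope continuity at C: θ_0 = M_C·6/EI, so M_C = 1196/6 = 199.4 kN·m (hogging).
Span CE, ΣM about E: R_C^{CE}·11 = 563.8 + 199.4, so R_C^{CE} = 69.37 kN and R_E = 186 − 69.37 = 116.6 kN.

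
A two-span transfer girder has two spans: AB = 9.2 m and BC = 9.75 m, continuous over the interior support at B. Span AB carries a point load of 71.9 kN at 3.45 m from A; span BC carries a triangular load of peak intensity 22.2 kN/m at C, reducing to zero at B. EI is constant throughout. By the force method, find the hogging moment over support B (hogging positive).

Take M_B as the redundant. Released structure: two simple spans AB and BC with a hinge at B.
Rotations at B on the released spans (each span's end-slope, ×1/EI):
  span AB: point load 71.9 at a = 3.45: Pab(L + a)/(6LEI) = 326.9/EI
  span BC: triangular load, peak 22.2: 7w₀L³/(360EI) = 400.1/EI
  relative rotation θ_0 = (326.9 + 400.1)/EI = 727/EI
A unit hogging moment at B produces rotation L₁/(3EI) + L₂/(3EI) = 6.317/EI.
Slope continuity at B: θ_0 = M_B·6.317/EI, so M_B = 727/6.317 = 115.1 kN·m (hogging).

M_B = 115.1 kN·m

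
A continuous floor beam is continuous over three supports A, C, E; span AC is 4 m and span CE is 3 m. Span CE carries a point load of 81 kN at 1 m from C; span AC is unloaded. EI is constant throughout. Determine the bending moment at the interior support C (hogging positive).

M_C = 19.29 kN·m

Insert a hinge at C; M_C is the redundant, and each span becomes simply supported.
End slopes at the hinge C, treating each span as simply supported:
  span CE: point load 81 at a = 1: Pab(L + b)/(6LEI) = 45/EI
  relative rotation θ_0 = (0 + 45)/EI = 45/EI
A unit hogging moment at C produces rotation L₁/(3EI) + L₂/(3EI) = 2.333/EI.
Compatibility: M_C·(L₁+L₂)/(3EI) = θ_0, giving M_C = 19.29 kN·m (hogging).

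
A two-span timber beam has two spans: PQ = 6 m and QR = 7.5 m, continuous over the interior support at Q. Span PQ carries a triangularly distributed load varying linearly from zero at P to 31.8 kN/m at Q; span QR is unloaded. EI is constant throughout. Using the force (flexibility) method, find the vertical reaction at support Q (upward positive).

R_Q = 73.78 kN

Take M_Q as the redundant. Released structure: two simple spans PQ and QR with a hinge at Q.
End slopes at the hinge Q, treating each span as simply supported:
  span PQ: triangular load, peak 31.8: w₀L³/(45EI) = 152.6/EI
  relative rotation θ_0 = (152.6 + 0)/EI = 152.6/EI
A unit hogging moment at Q produces rotation L₁/(3EI) + L₂/(3EI) = 4.5/EI.
Compatibility: M_Q·(L₁+L₂)/(3EI) = θ_0, giving M_Q = 33.92 kN·m (hogging).
Span PQ, ΣM about P with M_Q applied at Q: R_Q^{PQ}·6 = 381.6 + 33.92, so R_Q^{PQ} = 69.25 kN and R_P = 95.4 − 69.25 = 26.15 kN.
Span QR, ΣM about R: R_Q^{QR}·7.5 = 0 + 33.92, so R_Q^{QR} = 4.523 kN and R_R = 0 − 4.523 = -4.523 kN.
R_Q = 69.25 + 4.523 = 73.78 kN.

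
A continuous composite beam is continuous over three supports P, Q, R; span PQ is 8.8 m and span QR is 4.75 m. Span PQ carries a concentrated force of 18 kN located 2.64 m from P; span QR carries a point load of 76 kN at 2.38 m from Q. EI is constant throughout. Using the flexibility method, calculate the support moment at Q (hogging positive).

Insert a hinge at Q; M_Q is the redundant, and each span becomes simply supported.
End slopes at the hinge Q, treating each span as simply supported:
  span PQ: point load 18 at a = 2.64: Pab(L + a)/(6LEI) = 63.42/EI
  span QR: point load 76 at a = 2.38: Pab(L + b)/(6LEI) = 107.1/EI
  relative rotation θ_0 = (63.42 + 107.1)/EI = 170.5/EI
A unit hogging moment at Q produces rotation L₁/(3EI) + L₂/(3EI) = 4.517/EI.
Slope continuity at Q: θ_0 = M_Q·4.517/EI, so M_Q = 170.5/4.517 = 37.75 kN·m (hogging).

M_Q = 37.75 kN·m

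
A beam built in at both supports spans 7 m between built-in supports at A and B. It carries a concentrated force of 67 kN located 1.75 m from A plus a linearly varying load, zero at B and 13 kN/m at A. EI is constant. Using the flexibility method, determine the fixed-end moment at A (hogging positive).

M_A = 97.8 kN·m

Take the two fixed-end moments M_A, M_B as redundants; the released structure is the simple span AB.
On the primary (simply-supported) span, the end slopes from the loading are:
  at A: point load 67 at a = 1.75: Pab(L + b)/(6LEI) = 179.5/EI
  at B: point load 67 at a = 1.75: Pab(L + a)/(6LEI) = 128.2/EI
  at A: triangular load, peak 13: w₀L³/(45EI) = 99.09/EI
  at B: triangular load, peak 13: 7w₀L³/(360EI) = 86.7/EI
  θ_A0 = 278.6/EI,  θ_B0 = 214.9/EI
Flexibility coefficients: a unit moment at one end gives L/(3EI) there and L/(6EI) at the far end, so f₁₁ = f₂₂ = 2.333/EI and f₁₂ = f₂₁ = 1.167/EI.
Compatibility — zero rotation at each built-in end:
  2.333 M_A + 1.167 M_B = 278.6
  1.167 M_A + 2.333 M_B = 214.9
Solving the pair gives M_A = 97.8 kN·m and M_B = 43.22 kN·m (hogging).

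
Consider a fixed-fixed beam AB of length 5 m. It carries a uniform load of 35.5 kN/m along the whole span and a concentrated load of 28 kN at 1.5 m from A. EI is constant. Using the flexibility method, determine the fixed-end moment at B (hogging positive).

M_B = 82.78 kN·m

Take the two fixed-end moments M_A, M_B as redundants; the released structure is the simple span AB.
On the primary (simply-supported) span, the end slopes from the loading are:
  at A: UDL 35.5: wL³/(24EI) = 184.9/EI
  at B: UDL 35.5: wL³/(24EI) = 184.9/EI
  at A: point load 28 at a = 1.5: Pab(L + b)/(6LEI) = 41.65/EI
  at B: point load 28 at a = 1.5: Pab(L + a)/(6LEI) = 31.85/EI
  θ_A0 = 226.5/EI,  θ_B0 = 216.7/EI
Flexibility coefficients: a unit moment at one end gives L/(3EI) there and L/(6EI) at the far end, so f₁₁ = f₂₂ = 1.667/EI and f₁₂ = f₂₁ = 0.8333/EI.
Compatibility — zero rotation at each built-in end:
  1.667 M_A + 0.8333 M_B = 226.5
  0.8333 M_A + 1.667 M_B = 216.7
Solving the pair gives M_A = 94.54 kN·m and M_B = 82.78 kN·m (hogging).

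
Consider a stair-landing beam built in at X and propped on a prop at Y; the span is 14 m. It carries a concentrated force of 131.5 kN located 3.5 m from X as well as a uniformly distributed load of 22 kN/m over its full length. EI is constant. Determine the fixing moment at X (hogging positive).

M_X = 841 kN·m

Release the roller at Y. Primary structure: cantilever fixed at X.
Primary-structure tip deflection at Y by superposition:
  point load 131.5 at a = 3.5: Pa²(3L − a)/(6EI) = 10336/EI
  UDL 22: wL⁴/(8EI) = 105644/EI
  δ_0 = 115980/EI
Tip deflection under a unit load at Y: L³/(3EI) = 914.7/EI.
The prop prevents deflection at Y: R_Y = δ_0/δ_{YY} = 115980/914.7 = 126.8 kN.
Moment equilibrium about X: M_X = Σ(load moments about X) − R_Y·L = 2616 − 126.8×14 = 841 kN·m.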